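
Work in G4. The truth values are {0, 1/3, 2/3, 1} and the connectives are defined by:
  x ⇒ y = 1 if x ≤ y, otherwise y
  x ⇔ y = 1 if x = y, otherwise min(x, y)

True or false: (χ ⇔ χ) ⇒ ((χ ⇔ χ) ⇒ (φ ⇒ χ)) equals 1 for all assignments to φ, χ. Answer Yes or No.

No

Counterexample: take φ = 1/3, χ = 0.
χ ⇔ χ = 0 ⇔ 0 = 1
χ ⇔ χ = 0 ⇔ 0 = 1
φ ⇒ χ = 1/3 ⇒ 0 = 0
(χ ⇔ χ) ⇒ (φ ⇒ χ) = 1 ⇒ 0 = 0
(χ ⇔ χ) ⇒ ((χ ⇔ χ) ⇒ (φ ⇒ χ)) = 1 ⇒ 0 = 0
This gives 0 ≠ 1.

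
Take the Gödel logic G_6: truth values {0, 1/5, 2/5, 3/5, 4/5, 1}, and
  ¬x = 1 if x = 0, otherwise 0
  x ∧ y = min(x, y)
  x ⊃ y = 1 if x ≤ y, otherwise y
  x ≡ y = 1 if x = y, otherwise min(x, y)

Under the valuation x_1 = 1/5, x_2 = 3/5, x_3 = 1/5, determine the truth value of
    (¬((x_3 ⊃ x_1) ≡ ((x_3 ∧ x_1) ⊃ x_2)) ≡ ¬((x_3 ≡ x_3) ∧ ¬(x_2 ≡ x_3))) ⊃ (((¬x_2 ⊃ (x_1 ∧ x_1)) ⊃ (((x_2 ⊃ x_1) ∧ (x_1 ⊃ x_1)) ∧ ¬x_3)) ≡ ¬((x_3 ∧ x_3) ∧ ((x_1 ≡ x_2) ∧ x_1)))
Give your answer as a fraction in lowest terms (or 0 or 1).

1

x_3 ⊃ x_1 = 1/5 ⊃ 1/5 = 1
x_3 ∧ x_1 = 1/5 ∧ 1/5 = 1/5
(x_3 ∧ x_1) ⊃ x_2 = 1/5 ⊃ 3/5 = 1
(x_3 ⊃ x_1) ≡ ((x_3 ∧ x_1) ⊃ x_2) = 1 ≡ 1 = 1
¬((x_3 ⊃ x_1) ≡ ((x_3 ∧ x_1) ⊃ x_2)) = ¬1 = 0
x_3 ≡ x_3 = 1/5 ≡ 1/5 = 1
x_2 ≡ x_3 = 3/5 ≡ 1/5 = 1/5
¬(x_2 ≡ x_3) = ¬1/5 = 0
(x_3 ≡ x_3) ∧ ¬(x_2 ≡ x_3) = 1 ∧ 0 = 0
¬((x_3 ≡ x_3) ∧ ¬(x_2 ≡ x_3)) = ¬0 = 1
¬((x_3 ⊃ x_1) ≡ ((x_3 ∧ x_1) ⊃ x_2)) ≡ ¬((x_3 ≡ x_3) ∧ ¬(x_2 ≡ x_3)) = 0 ≡ 1 = 0
¬x_2 = ¬3/5 = 0
x_1 ∧ x_1 = 1/5 ∧ 1/5 = 1/5
¬x_2 ⊃ (x_1 ∧ x_1) = 0 ⊃ 1/5 = 1
x_2 ⊃ x_1 = 3/5 ⊃ 1/5 = 1/5
x_1 ⊃ x_1 = 1/5 ⊃ 1/5 = 1
(x_2 ⊃ x_1) ∧ (x_1 ⊃ x_1) = 1/5 ∧ 1 = 1/5
¬x_3 = ¬1/5 = 0
((x_2 ⊃ x_1) ∧ (x_1 ⊃ x_1)) ∧ ¬x_3 = 1/5 ∧ 0 = 0
(¬x_2 ⊃ (x_1 ∧ x_1)) ⊃ (((x_2 ⊃ x_1) ∧ (x_1 ⊃ x_1)) ∧ ¬x_3) = 1 ⊃ 0 = 0
x_3 ∧ x_3 = 1/5 ∧ 1/5 = 1/5
x_1 ≡ x_2 = 1/5 ≡ 3/5 = 1/5
(x_1 ≡ x_2) ∧ x_1 = 1/5 ∧ 1/5 = 1/5
(x_3 ∧ x_3) ∧ ((x_1 ≡ x_2) ∧ x_1) = 1/5 ∧ 1/5 = 1/5
¬((x_3 ∧ x_3) ∧ ((x_1 ≡ x_2) ∧ x_1)) = ¬1/5 = 0
((¬x_2 ⊃ (x_1 ∧ x_1)) ⊃ (((x_2 ⊃ x_1) ∧ (x_1 ⊃ x_1)) ∧ ¬x_3)) ≡ ¬((x_3 ∧ x_3) ∧ ((x_1 ≡ x_2) ∧ x_1)) = 0 ≡ 0 = 1
(¬((x_3 ⊃ x_1) ≡ ((x_3 ∧ x_1) ⊃ x_2)) ≡ ¬((x_3 ≡ x_3) ∧ ¬(x_2 ≡ x_3))) ⊃ (((¬x_2 ⊃ (x_1 ∧ x_1)) ⊃ (((x_2 ⊃ x_1) ∧ (x_1 ⊃ x_1)) ∧ ¬x_3)) ≡ ¬((x_3 ∧ x_3) ∧ ((x_1 ≡ x_2) ∧ x_1))) = 0 ⊃ 1 = 1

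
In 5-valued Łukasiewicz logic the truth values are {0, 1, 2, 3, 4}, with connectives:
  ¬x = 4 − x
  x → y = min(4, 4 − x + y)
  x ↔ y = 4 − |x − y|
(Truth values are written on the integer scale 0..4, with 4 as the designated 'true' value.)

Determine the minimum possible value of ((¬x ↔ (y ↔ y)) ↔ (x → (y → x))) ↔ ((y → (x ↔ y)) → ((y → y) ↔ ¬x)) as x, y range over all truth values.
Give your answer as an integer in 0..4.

Take x = 2, y = 4:
¬x = ¬2 = 2
y ↔ y = 4 ↔ 4 = 4
¬x ↔ (y ↔ y) = 2 ↔ 4 = 2
y → x = 4 → 2 = 2
x → (y → x) = 2 → 2 = 4
(¬x ↔ (y ↔ y)) ↔ (x → (y → x)) = 2 ↔ 4 = 2
x ↔ y = 2 ↔ 4 = 2
y → (x ↔ y) = 4 → 2 = 2
y → y = 4 → 4 = 4
¬x = ¬2 = 2
(y → y) ↔ ¬x = 4 ↔ 2 = 2
(y → (x ↔ y)) → ((y → y) ↔ ¬x) = 2 → 2 = 4
((¬x ↔ (y ↔ y)) ↔ (x → (y → x))) ↔ ((y → (x ↔ y)) → ((y → y) ↔ ¬x)) = 2 ↔ 4 = 2
No assignment yields a value below 2, so this is the minimum.

2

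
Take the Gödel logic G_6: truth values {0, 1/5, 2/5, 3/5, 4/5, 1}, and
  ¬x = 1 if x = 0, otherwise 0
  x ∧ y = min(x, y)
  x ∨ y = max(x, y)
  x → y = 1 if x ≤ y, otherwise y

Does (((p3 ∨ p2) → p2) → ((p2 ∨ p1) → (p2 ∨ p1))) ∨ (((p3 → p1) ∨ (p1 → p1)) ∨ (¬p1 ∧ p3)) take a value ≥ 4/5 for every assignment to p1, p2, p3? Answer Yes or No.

Yes

At p1 = 2/5, p2 = 0, p3 = 0, for instance:
p3 ∨ p2 = 0 ∨ 0 = 0
(p3 ∨ p2) → p2 = 0 → 0 = 1
p2 ∨ p1 = 0 ∨ 2/5 = 2/5
p2 ∨ p1 = 0 ∨ 2/5 = 2/5
(p2 ∨ p1) → (p2 ∨ p1) = 2/5 → 2/5 = 1
((p3 ∨ p2) → p2) → ((p2 ∨ p1) → (p2 ∨ p1)) = 1 → 1 = 1
p3 → p1 = 0 → 2/5 = 1
p1 → p1 = 2/5 → 2/5 = 1
(p3 → p1) ∨ (p1 → p1) = 1 ∨ 1 = 1
¬p1 = ¬2/5 = 0
¬p1 ∧ p3 = 0 ∧ 0 = 0
((p3 → p1) ∨ (p1 → p1)) ∨ (¬p1 ∧ p3) = 1 ∨ 0 = 1
(((p3 ∨ p2) → p2) → ((p2 ∨ p1) → (p2 ∨ p1))) ∨ (((p3 → p1) ∨ (p1 → p1)) ∨ (¬p1 ∧ p3)) = 1 ∨ 1 = 1
and checking the remaining 215 assignments likewise gives ≥ 4/5 in every case.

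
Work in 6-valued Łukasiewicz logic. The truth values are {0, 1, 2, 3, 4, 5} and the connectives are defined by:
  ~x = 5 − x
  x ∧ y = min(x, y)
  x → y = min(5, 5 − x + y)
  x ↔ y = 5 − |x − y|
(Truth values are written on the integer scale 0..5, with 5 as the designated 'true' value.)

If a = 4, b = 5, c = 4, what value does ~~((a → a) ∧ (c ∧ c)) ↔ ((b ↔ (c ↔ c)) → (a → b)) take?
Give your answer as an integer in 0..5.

4

a → a = 4 → 4 = 5
c ∧ c = 4 ∧ 4 = 4
(a → a) ∧ (c ∧ c) = 5 ∧ 4 = 4
~((a → a) ∧ (c ∧ c)) = ~4 = 1
~~((a → a) ∧ (c ∧ c)) = ~1 = 4
c ↔ c = 4 ↔ 4 = 5
b ↔ (c ↔ c) = 5 ↔ 5 = 5
a → b = 4 → 5 = 5
(b ↔ (c ↔ c)) → (a → b) = 5 → 5 = 5
~~((a → a) ∧ (c ∧ c)) ↔ ((b ↔ (c ↔ c)) → (a → b)) = 4 ↔ 5 = 4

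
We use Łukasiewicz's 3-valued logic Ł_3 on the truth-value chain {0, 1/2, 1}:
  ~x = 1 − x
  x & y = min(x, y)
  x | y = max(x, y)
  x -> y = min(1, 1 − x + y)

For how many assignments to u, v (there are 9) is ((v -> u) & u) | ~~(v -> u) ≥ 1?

u = 0, v = 0 ↦ 1  ≥
u = 0, v = 1/2 ↦ 1/2  <
u = 0, v = 1 ↦ 0  <
u = 1/2, v = 0 ↦ 1  ≥
u = 1/2, v = 1/2 ↦ 1  ≥
u = 1/2, v = 1 ↦ 1/2  <
u = 1, v = 0 ↦ 1  ≥
u = 1, v = 1/2 ↦ 1  ≥
u = 1, v = 1 ↦ 1  ≥
So 6 of the 9 assignments meet the threshold.

6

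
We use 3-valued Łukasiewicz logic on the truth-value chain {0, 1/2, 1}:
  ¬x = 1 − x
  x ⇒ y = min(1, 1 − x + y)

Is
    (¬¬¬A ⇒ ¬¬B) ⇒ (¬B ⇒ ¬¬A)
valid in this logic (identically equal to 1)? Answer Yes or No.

Yes

A = 0, B = 0 ↦ 1
A = 0, B = 1/2 ↦ 1
A = 0, B = 1 ↦ 1
A = 1/2, B = 0 ↦ 1
A = 1/2, B = 1/2 ↦ 1
A = 1/2, B = 1 ↦ 1
A = 1, B = 0 ↦ 1
A = 1, B = 1/2 ↦ 1
A = 1, B = 1 ↦ 1
Every assignment gives a value ≥ 1.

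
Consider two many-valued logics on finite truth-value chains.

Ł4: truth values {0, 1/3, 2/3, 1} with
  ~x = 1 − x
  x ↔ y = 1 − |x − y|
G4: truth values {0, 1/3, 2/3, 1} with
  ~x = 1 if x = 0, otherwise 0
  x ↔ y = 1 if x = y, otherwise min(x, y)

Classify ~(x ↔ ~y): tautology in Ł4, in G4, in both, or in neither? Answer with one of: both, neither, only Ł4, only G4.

In Ł4: at x = 0, y = 1/3 the value is 2/3 — not a tautology.
In G4: at x = 0, y = 1/3 the value is 0 — not a tautology.

neither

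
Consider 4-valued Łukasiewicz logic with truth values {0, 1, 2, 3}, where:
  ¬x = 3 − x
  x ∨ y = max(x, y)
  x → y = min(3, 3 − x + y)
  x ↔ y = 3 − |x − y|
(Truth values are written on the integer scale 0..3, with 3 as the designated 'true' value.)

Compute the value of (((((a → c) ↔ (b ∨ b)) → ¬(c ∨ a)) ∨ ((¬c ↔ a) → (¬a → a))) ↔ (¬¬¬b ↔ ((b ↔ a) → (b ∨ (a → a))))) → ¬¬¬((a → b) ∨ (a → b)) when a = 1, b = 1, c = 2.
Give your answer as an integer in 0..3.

a → c = 1 → 2 = 3
b ∨ b = 1 ∨ 1 = 1
(a → c) ↔ (b ∨ b) = 3 ↔ 1 = 1
c ∨ a = 2 ∨ 1 = 2
¬(c ∨ a) = ¬2 = 1
((a → c) ↔ (b ∨ b)) → ¬(c ∨ a) = 1 → 1 = 3
¬c = ¬2 = 1
¬c ↔ a = 1 ↔ 1 = 3
¬a = ¬1 = 2
¬a → a = 2 → 1 = 2
(¬c ↔ a) → (¬a → a) = 3 → 2 = 2
(((a → c) ↔ (b ∨ b)) → ¬(c ∨ a)) ∨ ((¬c ↔ a) → (¬a → a)) = 3 ∨ 2 = 3
¬b = ¬1 = 2
¬¬b = ¬2 = 1
¬¬¬b = ¬1 = 2
b ↔ a = 1 ↔ 1 = 3
a → a = 1 → 1 = 3
b ∨ (a → a) = 1 ∨ 3 = 3
(b ↔ a) → (b ∨ (a → a)) = 3 → 3 = 3
¬¬¬b ↔ ((b ↔ a) → (b ∨ (a → a))) = 2 ↔ 3 = 2
((((a → c) ↔ (b ∨ b)) → ¬(c ∨ a)) ∨ ((¬c ↔ a) → (¬a → a))) ↔ (¬¬¬b ↔ ((b ↔ a) → (b ∨ (a → a)))) = 3 ↔ 2 = 2
a → b = 1 → 1 = 3
a → b = 1 → 1 = 3
(a → b) ∨ (a → b) = 3 ∨ 3 = 3
¬((a → b) ∨ (a → b)) = ¬3 = 0
¬¬((a → b) ∨ (a → b)) = ¬0 = 3
¬¬¬((a → b) ∨ (a → b)) = ¬3 = 0
(((((a → c) ↔ (b ∨ b)) → ¬(c ∨ a)) ∨ ((¬c ↔ a) → (¬a → a))) ↔ (¬¬¬b ↔ ((b ↔ a) → (b ∨ (a → a))))) → ¬¬¬((a → b) ∨ (a → b)) = 2 → 0 = 1

1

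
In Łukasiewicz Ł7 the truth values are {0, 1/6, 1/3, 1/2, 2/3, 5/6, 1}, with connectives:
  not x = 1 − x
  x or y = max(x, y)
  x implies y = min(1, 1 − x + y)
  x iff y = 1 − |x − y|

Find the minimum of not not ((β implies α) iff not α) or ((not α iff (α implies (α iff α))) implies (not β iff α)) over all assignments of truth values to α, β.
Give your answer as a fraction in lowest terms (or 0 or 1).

1/2

Take α = 0, β = 1/2:
β implies α = 1/2 implies 0 = 1/2
not α = not 0 = 1
(β implies α) iff not α = 1/2 iff 1 = 1/2
not ((β implies α) iff not α) = not 1/2 = 1/2
not not ((β implies α) iff not α) = not 1/2 = 1/2
not α = not 0 = 1
α iff α = 0 iff 0 = 1
α implies (α iff α) = 0 implies 1 = 1
not α iff (α implies (α iff α)) = 1 iff 1 = 1
not β = not 1/2 = 1/2
not β iff α = 1/2 iff 0 = 1/2
(not α iff (α implies (α iff α))) implies (not β iff α) = 1 implies 1/2 = 1/2
not not ((β implies α) iff not α) or ((not α iff (α implies (α iff α))) implies (not β iff α)) = 1/2 or 1/2 = 1/2
No assignment yields a value below 1/2, so this is the minimum.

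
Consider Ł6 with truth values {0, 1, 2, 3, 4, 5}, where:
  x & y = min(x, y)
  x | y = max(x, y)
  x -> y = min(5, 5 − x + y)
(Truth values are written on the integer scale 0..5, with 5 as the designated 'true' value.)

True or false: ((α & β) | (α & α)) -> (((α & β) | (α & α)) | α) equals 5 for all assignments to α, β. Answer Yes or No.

Yes

At α = 2, β = 3, for instance:
α & β = 2 & 3 = 2
α & α = 2 & 2 = 2
(α & β) | (α & α) = 2 | 2 = 2
((α & β) | (α & α)) | α = 2 | 2 = 2
((α & β) | (α & α)) -> (((α & β) | (α & α)) | α) = 2 -> 2 = 5
and checking the remaining 35 assignments likewise gives ≥ 5 in every case.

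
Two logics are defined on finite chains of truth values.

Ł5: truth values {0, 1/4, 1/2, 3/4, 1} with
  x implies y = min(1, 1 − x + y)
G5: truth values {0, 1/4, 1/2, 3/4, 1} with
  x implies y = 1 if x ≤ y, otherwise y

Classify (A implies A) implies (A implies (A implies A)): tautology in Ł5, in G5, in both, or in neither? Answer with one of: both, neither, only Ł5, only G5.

both

In Ł5: every assignment gives 1 — tautology.
In G5: every assignment gives 1 — tautology.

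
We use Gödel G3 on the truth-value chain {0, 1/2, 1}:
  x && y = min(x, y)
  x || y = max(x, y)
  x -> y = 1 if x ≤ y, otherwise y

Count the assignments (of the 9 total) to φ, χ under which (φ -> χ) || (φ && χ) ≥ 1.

6

φ = 0, χ = 0 ↦ 1  ≥
φ = 0, χ = 1/2 ↦ 1  ≥
φ = 0, χ = 1 ↦ 1  ≥
φ = 1/2, χ = 0 ↦ 0  <
φ = 1/2, χ = 1/2 ↦ 1  ≥
φ = 1/2, χ = 1 ↦ 1  ≥
φ = 1, χ = 0 ↦ 0  <
φ = 1, χ = 1/2 ↦ 1/2  <
φ = 1, χ = 1 ↦ 1  ≥
So 6 of the 9 assignments meet the threshold.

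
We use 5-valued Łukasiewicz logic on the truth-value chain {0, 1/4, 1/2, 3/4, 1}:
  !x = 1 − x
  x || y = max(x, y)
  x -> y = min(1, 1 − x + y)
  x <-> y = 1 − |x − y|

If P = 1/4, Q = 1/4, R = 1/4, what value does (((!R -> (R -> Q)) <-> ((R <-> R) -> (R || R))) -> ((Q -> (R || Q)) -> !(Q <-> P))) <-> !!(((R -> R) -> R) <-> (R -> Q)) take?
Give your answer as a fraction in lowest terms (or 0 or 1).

!R = !1/4 = 3/4
R -> Q = 1/4 -> 1/4 = 1
!R -> (R -> Q) = 3/4 -> 1 = 1
R <-> R = 1/4 <-> 1/4 = 1
R || R = 1/4 || 1/4 = 1/4
(R <-> R) -> (R || R) = 1 -> 1/4 = 1/4
(!R -> (R -> Q)) <-> ((R <-> R) -> (R || R)) = 1 <-> 1/4 = 1/4
R || Q = 1/4 || 1/4 = 1/4
Q -> (R || Q) = 1/4 -> 1/4 = 1
Q <-> P = 1/4 <-> 1/4 = 1
!(Q <-> P) = !1 = 0
(Q -> (R || Q)) -> !(Q <-> P) = 1 -> 0 = 0
((!R -> (R -> Q)) <-> ((R <-> R) -> (R || R))) -> ((Q -> (R || Q)) -> !(Q <-> P)) = 1/4 -> 0 = 3/4
R -> R = 1/4 -> 1/4 = 1
(R -> R) -> R = 1 -> 1/4 = 1/4
R -> Q = 1/4 -> 1/4 = 1
((R -> R) -> R) <-> (R -> Q) = 1/4 <-> 1 = 1/4
!(((R -> R) -> R) <-> (R -> Q)) = !1/4 = 3/4
!!(((R -> R) -> R) <-> (R -> Q)) = !3/4 = 1/4
(((!R -> (R -> Q)) <-> ((R <-> R) -> (R || R))) -> ((Q -> (R || Q)) -> !(Q <-> P))) <-> !!(((R -> R) -> R) <-> (R -> Q)) = 3/4 <-> 1/4 = 1/2

1/2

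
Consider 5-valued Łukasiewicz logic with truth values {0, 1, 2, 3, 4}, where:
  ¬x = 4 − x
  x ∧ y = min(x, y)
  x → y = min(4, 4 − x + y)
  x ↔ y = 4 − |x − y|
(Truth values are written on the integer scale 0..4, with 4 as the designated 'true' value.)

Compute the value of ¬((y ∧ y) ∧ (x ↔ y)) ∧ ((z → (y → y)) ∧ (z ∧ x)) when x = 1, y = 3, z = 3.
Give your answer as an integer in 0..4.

y ∧ y = 3 ∧ 3 = 3
x ↔ y = 1 ↔ 3 = 2
(y ∧ y) ∧ (x ↔ y) = 3 ∧ 2 = 2
¬((y ∧ y) ∧ (x ↔ y)) = ¬2 = 2
y → y = 3 → 3 = 4
z → (y → y) = 3 → 4 = 4
z ∧ x = 3 ∧ 1 = 1
(z → (y → y)) ∧ (z ∧ x) = 4 ∧ 1 = 1
¬((y ∧ y) ∧ (x ↔ y)) ∧ ((z → (y → y)) ∧ (z ∧ x)) = 2 ∧ 1 = 1

1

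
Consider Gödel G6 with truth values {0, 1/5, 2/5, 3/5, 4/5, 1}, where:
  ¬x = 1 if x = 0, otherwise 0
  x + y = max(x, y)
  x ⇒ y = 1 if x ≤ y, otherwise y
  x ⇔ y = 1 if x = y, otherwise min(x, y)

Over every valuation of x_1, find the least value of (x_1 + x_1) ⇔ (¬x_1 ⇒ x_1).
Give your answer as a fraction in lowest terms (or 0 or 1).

1/5

Take x_1 = 1/5:
x_1 + x_1 = 1/5 + 1/5 = 1/5
¬x_1 = ¬1/5 = 0
¬x_1 ⇒ x_1 = 0 ⇒ 1/5 = 1
(x_1 + x_1) ⇔ (¬x_1 ⇒ x_1) = 1/5 ⇔ 1 = 1/5
No assignment yields a value below 1/5, so this is the minimum.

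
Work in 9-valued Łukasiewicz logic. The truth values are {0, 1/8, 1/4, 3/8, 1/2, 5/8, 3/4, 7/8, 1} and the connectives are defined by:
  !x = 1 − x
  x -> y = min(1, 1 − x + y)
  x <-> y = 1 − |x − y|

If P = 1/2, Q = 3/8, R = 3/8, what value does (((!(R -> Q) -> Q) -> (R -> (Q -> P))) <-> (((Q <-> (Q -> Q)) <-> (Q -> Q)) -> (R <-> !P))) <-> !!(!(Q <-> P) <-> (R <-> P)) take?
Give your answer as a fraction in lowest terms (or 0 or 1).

R -> Q = 3/8 -> 3/8 = 1
!(R -> Q) = !1 = 0
!(R -> Q) -> Q = 0 -> 3/8 = 1
Q -> P = 3/8 -> 1/2 = 1
R -> (Q -> P) = 3/8 -> 1 = 1
(!(R -> Q) -> Q) -> (R -> (Q -> P)) = 1 -> 1 = 1
Q -> Q = 3/8 -> 3/8 = 1
Q <-> (Q -> Q) = 3/8 <-> 1 = 3/8
Q -> Q = 3/8 -> 3/8 = 1
(Q <-> (Q -> Q)) <-> (Q -> Q) = 3/8 <-> 1 = 3/8
!P = !1/2 = 1/2
R <-> !P = 3/8 <-> 1/2 = 7/8
((Q <-> (Q -> Q)) <-> (Q -> Q)) -> (R <-> !P) = 3/8 -> 7/8 = 1
((!(R -> Q) -> Q) -> (R -> (Q -> P))) <-> (((Q <-> (Q -> Q)) <-> (Q -> Q)) -> (R <-> !P)) = 1 <-> 1 = 1
Q <-> P = 3/8 <-> 1/2 = 7/8
!(Q <-> P) = !7/8 = 1/8
R <-> P = 3/8 <-> 1/2 = 7/8
!(Q <-> P) <-> (R <-> P) = 1/8 <-> 7/8 = 1/4
!(!(Q <-> P) <-> (R <-> P)) = !1/4 = 3/4
!!(!(Q <-> P) <-> (R <-> P)) = !3/4 = 1/4
(((!(R -> Q) -> Q) -> (R -> (Q -> P))) <-> (((Q <-> (Q -> Q)) <-> (Q -> Q)) -> (R <-> !P))) <-> !!(!(Q <-> P) <-> (R <-> P)) = 1 <-> 1/4 = 1/4

1/4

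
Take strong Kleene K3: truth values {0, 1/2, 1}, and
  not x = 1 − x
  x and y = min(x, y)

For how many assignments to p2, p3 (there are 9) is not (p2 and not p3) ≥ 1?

5

p2 = 0, p3 = 0 ↦ 1  ≥
p2 = 0, p3 = 1/2 ↦ 1  ≥
p2 = 0, p3 = 1 ↦ 1  ≥
p2 = 1/2, p3 = 0 ↦ 1/2  <
p2 = 1/2, p3 = 1/2 ↦ 1/2  <
p2 = 1/2, p3 = 1 ↦ 1  ≥
p2 = 1, p3 = 0 ↦ 0  <
p2 = 1, p3 = 1/2 ↦ 1/2  <
p2 = 1, p3 = 1 ↦ 1  ≥
So 5 of the 9 assignments meet the threshold.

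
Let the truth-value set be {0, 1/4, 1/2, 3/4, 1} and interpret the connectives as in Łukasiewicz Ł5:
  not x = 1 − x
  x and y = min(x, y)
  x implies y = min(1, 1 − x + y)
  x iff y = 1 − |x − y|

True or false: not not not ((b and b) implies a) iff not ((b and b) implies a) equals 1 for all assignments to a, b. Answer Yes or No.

At a = 0, b = 3/4, for instance:
b and b = 3/4 and 3/4 = 3/4
(b and b) implies a = 3/4 implies 0 = 1/4
not ((b and b) implies a) = not 1/4 = 3/4
not not ((b and b) implies a) = not 3/4 = 1/4
not not not ((b and b) implies a) = not 1/4 = 3/4
not not not ((b and b) implies a) iff not ((b and b) implies a) = 3/4 iff 3/4 = 1
and checking the remaining 24 assignments likewise gives ≥ 1 in every case.

Yes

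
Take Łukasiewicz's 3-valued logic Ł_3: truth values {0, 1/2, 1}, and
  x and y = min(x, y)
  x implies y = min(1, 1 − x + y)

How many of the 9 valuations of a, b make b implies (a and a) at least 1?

a = 0, b = 0 ↦ 1  ≥
a = 0, b = 1/2 ↦ 1/2  <
a = 0, b = 1 ↦ 0  <
a = 1/2, b = 0 ↦ 1  ≥
a = 1/2, b = 1/2 ↦ 1  ≥
a = 1/2, b = 1 ↦ 1/2  <
a = 1, b = 0 ↦ 1  ≥
a = 1, b = 1/2 ↦ 1  ≥
a = 1, b = 1 ↦ 1  ≥
So 6 of the 9 assignments meet the threshold.

6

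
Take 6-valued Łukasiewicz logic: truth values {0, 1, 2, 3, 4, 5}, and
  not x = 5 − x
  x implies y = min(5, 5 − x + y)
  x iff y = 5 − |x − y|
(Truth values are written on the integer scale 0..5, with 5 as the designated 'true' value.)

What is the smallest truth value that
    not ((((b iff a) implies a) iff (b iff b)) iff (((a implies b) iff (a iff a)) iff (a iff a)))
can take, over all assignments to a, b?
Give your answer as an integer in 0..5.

Take a = 0, b = 5:
b iff a = 5 iff 0 = 0
(b iff a) implies a = 0 implies 0 = 5
b iff b = 5 iff 5 = 5
((b iff a) implies a) iff (b iff b) = 5 iff 5 = 5
a implies b = 0 implies 5 = 5
a iff a = 0 iff 0 = 5
(a implies b) iff (a iff a) = 5 iff 5 = 5
a iff a = 0 iff 0 = 5
((a implies b) iff (a iff a)) iff (a iff a) = 5 iff 5 = 5
(((b iff a) implies a) iff (b iff b)) iff (((a implies b) iff (a iff a)) iff (a iff a)) = 5 iff 5 = 5
not ((((b iff a) implies a) iff (b iff b)) iff (((a implies b) iff (a iff a)) iff (a iff a))) = not 5 = 0
No assignment yields a value below 0, so this is the minimum.

0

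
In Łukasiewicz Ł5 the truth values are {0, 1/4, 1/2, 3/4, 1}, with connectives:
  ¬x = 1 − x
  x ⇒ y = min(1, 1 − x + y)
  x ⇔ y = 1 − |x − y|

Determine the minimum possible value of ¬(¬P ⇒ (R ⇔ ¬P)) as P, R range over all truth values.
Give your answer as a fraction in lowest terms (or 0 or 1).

Take P = 0, R = 1:
¬P = ¬0 = 1
¬P = ¬0 = 1
R ⇔ ¬P = 1 ⇔ 1 = 1
¬P ⇒ (R ⇔ ¬P) = 1 ⇒ 1 = 1
¬(¬P ⇒ (R ⇔ ¬P)) = ¬1 = 0
No assignment yields a value below 0, so this is the minimum.

0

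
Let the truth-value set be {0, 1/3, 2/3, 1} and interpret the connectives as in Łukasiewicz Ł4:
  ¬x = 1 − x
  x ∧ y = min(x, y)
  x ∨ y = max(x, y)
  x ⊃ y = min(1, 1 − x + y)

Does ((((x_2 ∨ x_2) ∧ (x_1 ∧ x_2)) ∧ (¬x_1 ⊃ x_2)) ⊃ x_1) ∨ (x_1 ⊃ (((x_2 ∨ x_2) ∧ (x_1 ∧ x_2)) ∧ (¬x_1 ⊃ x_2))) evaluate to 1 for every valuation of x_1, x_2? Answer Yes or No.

x_1 = 0, x_2 = 0 ↦ 1
x_1 = 0, x_2 = 1/3 ↦ 1
x_1 = 0, x_2 = 2/3 ↦ 1
x_1 = 0, x_2 = 1 ↦ 1
x_1 = 1/3, x_2 = 0 ↦ 1
x_1 = 1/3, x_2 = 1/3 ↦ 1
x_1 = 1/3, x_2 = 2/3 ↦ 1
x_1 = 1/3, x_2 = 1 ↦ 1
x_1 = 2/3, x_2 = 0 ↦ 1
x_1 = 2/3, x_2 = 1/3 ↦ 1
x_1 = 2/3, x_2 = 2/3 ↦ 1
x_1 = 2/3, x_2 = 1 ↦ 1
x_1 = 1, x_2 = 0 ↦ 1
x_1 = 1, x_2 = 1/3 ↦ 1
x_1 = 1, x_2 = 2/3 ↦ 1
x_1 = 1, x_2 = 1 ↦ 1
Every assignment gives a value ≥ 1.

Yes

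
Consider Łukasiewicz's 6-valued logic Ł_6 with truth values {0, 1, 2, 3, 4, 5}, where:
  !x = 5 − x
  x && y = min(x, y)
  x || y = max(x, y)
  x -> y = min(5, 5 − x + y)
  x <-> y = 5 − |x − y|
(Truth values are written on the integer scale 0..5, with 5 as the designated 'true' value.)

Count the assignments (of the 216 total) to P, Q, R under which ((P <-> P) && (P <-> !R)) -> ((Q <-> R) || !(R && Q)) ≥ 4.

value 5: 186 assignments (counts)
value 4: 24 assignments (counts)
value 3: 6 assignments
So 210 of the 216 assignments meet the threshold.

210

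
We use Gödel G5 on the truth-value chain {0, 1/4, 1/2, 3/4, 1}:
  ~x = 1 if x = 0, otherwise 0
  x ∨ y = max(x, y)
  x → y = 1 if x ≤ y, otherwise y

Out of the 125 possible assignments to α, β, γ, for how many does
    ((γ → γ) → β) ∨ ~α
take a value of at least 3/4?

value 1: 45 assignments (counts)
value 3/4: 20 assignments (counts)
value 1/2: 20 assignments
value 1/4: 20 assignments
value 0: 20 assignments
So 65 of the 125 assignments meet the threshold.

65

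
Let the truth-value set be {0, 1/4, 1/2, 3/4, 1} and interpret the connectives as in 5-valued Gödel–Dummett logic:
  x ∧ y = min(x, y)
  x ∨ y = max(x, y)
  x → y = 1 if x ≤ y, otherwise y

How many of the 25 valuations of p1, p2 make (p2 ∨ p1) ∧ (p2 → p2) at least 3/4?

value 1: 9 assignments (counts)
value 3/4: 7 assignments (counts)
value 1/2: 5 assignments
value 1/4: 3 assignments
value 0: 1 assignment
So 16 of the 25 assignments meet the threshold.

16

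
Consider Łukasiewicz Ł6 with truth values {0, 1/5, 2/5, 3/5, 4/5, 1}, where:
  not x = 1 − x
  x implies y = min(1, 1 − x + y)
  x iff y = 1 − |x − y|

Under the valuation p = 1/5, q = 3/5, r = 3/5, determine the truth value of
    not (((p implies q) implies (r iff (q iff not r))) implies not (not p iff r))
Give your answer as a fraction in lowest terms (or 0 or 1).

3/5

p implies q = 1/5 implies 3/5 = 1
not r = not 3/5 = 2/5
q iff not r = 3/5 iff 2/5 = 4/5
r iff (q iff not r) = 3/5 iff 4/5 = 4/5
(p implies q) implies (r iff (q iff not r)) = 1 implies 4/5 = 4/5
not p = not 1/5 = 4/5
not p iff r = 4/5 iff 3/5 = 4/5
not (not p iff r) = not 4/5 = 1/5
((p implies q) implies (r iff (q iff not r))) implies not (not p iff r) = 4/5 implies 1/5 = 2/5
not (((p implies q) implies (r iff (q iff not r))) implies not (not p iff r)) = not 2/5 = 3/5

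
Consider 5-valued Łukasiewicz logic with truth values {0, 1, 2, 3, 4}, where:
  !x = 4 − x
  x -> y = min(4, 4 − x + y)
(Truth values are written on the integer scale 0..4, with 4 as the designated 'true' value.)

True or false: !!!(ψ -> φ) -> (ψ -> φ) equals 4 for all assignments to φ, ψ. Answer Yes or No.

Counterexample: take φ = 0, ψ = 3.
ψ -> φ = 3 -> 0 = 1
!(ψ -> φ) = !1 = 3
!!(ψ -> φ) = !3 = 1
!!!(ψ -> φ) = !1 = 3
ψ -> φ = 3 -> 0 = 1
!!!(ψ -> φ) -> (ψ -> φ) = 3 -> 1 = 2
This gives 2 ≠ 4.

No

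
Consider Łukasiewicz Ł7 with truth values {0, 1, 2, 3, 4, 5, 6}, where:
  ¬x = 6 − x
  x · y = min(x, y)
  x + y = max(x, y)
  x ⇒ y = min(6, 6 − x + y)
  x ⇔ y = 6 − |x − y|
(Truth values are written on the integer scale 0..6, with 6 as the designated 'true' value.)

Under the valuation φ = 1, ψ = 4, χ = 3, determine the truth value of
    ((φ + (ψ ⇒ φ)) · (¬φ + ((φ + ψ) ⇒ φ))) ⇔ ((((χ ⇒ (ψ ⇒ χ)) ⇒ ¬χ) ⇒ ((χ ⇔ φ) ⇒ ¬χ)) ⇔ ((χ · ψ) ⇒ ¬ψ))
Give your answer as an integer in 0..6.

4

ψ ⇒ φ = 4 ⇒ 1 = 3
φ + (ψ ⇒ φ) = 1 + 3 = 3
¬φ = ¬1 = 5
φ + ψ = 1 + 4 = 4
(φ + ψ) ⇒ φ = 4 ⇒ 1 = 3
¬φ + ((φ + ψ) ⇒ φ) = 5 + 3 = 5
(φ + (ψ ⇒ φ)) · (¬φ + ((φ + ψ) ⇒ φ)) = 3 · 5 = 3
ψ ⇒ χ = 4 ⇒ 3 = 5
χ ⇒ (ψ ⇒ χ) = 3 ⇒ 5 = 6
¬χ = ¬3 = 3
(χ ⇒ (ψ ⇒ χ)) ⇒ ¬χ = 6 ⇒ 3 = 3
χ ⇔ φ = 3 ⇔ 1 = 4
¬χ = ¬3 = 3
(χ ⇔ φ) ⇒ ¬χ = 4 ⇒ 3 = 5
((χ ⇒ (ψ ⇒ χ)) ⇒ ¬χ) ⇒ ((χ ⇔ φ) ⇒ ¬χ) = 3 ⇒ 5 = 6
χ · ψ = 3 · 4 = 3
¬ψ = ¬4 = 2
(χ · ψ) ⇒ ¬ψ = 3 ⇒ 2 = 5
(((χ ⇒ (ψ ⇒ χ)) ⇒ ¬χ) ⇒ ((χ ⇔ φ) ⇒ ¬χ)) ⇔ ((χ · ψ) ⇒ ¬ψ) = 6 ⇔ 5 = 5
((φ + (ψ ⇒ φ)) · (¬φ + ((φ + ψ) ⇒ φ))) ⇔ ((((χ ⇒ (ψ ⇒ χ)) ⇒ ¬χ) ⇒ ((χ ⇔ φ) ⇒ ¬χ)) ⇔ ((χ · ψ) ⇒ ¬ψ)) = 3 ⇔ 5 = 4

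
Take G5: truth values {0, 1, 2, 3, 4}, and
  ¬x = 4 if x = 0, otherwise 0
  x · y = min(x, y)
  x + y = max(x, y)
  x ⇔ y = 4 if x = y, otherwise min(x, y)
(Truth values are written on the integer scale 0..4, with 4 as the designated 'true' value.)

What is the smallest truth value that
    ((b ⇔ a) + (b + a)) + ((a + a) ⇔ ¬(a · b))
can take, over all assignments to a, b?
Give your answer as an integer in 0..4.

1

Take a = 0, b = 1:
b ⇔ a = 1 ⇔ 0 = 0
b + a = 1 + 0 = 1
(b ⇔ a) + (b + a) = 0 + 1 = 1
a + a = 0 + 0 = 0
a · b = 0 · 1 = 0
¬(a · b) = ¬0 = 4
(a + a) ⇔ ¬(a · b) = 0 ⇔ 4 = 0
((b ⇔ a) + (b + a)) + ((a + a) ⇔ ¬(a · b)) = 1 + 0 = 1
No assignment yields a value below 1, so this is the minimum.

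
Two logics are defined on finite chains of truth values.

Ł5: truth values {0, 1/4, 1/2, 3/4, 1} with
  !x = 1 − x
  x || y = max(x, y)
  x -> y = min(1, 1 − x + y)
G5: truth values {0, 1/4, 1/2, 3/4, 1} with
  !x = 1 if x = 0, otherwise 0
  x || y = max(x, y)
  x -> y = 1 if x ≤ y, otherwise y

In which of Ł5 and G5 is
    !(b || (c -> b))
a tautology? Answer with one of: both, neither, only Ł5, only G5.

neither

In Ł5: at b = 0, c = 0 the value is 0 — not a tautology.
In G5: at b = 0, c = 0 the value is 0 — not a tautology.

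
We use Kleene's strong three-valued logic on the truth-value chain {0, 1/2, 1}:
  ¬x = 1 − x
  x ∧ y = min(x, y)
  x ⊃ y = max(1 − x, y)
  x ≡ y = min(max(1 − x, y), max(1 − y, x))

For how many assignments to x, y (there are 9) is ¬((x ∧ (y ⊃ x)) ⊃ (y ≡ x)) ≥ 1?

1

x = 0, y = 0 ↦ 0  <
x = 0, y = 1/2 ↦ 0  <
x = 0, y = 1 ↦ 0  <
x = 1/2, y = 0 ↦ 1/2  <
x = 1/2, y = 1/2 ↦ 1/2  <
x = 1/2, y = 1 ↦ 1/2  <
x = 1, y = 0 ↦ 1  ≥
x = 1, y = 1/2 ↦ 1/2  <
x = 1, y = 1 ↦ 0  <
So 1 of the 9 assignments meets the threshold.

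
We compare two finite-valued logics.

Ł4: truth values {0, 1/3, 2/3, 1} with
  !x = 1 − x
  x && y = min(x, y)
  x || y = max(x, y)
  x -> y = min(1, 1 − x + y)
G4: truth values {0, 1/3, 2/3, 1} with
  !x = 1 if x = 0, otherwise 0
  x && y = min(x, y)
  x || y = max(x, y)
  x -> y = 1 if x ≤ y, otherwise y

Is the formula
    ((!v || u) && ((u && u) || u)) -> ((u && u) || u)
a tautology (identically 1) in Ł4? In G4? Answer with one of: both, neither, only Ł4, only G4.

both

In Ł4: every assignment gives 1 — tautology.
In G4: every assignment gives 1 — tautology.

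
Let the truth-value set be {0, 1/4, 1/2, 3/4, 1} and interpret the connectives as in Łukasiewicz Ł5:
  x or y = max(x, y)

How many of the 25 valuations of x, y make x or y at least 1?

9

value 1: 9 assignments (counts)
value 3/4: 7 assignments
value 1/2: 5 assignments
value 1/4: 3 assignments
value 0: 1 assignment
So 9 of the 25 assignments meet the threshold.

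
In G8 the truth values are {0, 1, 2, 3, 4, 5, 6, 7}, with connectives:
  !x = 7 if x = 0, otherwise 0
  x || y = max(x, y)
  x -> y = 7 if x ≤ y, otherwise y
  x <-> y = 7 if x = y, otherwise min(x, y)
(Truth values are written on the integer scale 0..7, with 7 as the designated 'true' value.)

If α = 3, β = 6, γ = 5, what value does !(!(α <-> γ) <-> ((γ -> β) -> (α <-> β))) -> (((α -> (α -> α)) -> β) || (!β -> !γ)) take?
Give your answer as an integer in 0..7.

α <-> γ = 3 <-> 5 = 3
!(α <-> γ) = !3 = 0
γ -> β = 5 -> 6 = 7
α <-> β = 3 <-> 6 = 3
(γ -> β) -> (α <-> β) = 7 -> 3 = 3
!(α <-> γ) <-> ((γ -> β) -> (α <-> β)) = 0 <-> 3 = 0
!(!(α <-> γ) <-> ((γ -> β) -> (α <-> β))) = !0 = 7
α -> α = 3 -> 3 = 7
α -> (α -> α) = 3 -> 7 = 7
(α -> (α -> α)) -> β = 7 -> 6 = 6
!β = !6 = 0
!γ = !5 = 0
!β -> !γ = 0 -> 0 = 7
((α -> (α -> α)) -> β) || (!β -> !γ) = 6 || 7 = 7
!(!(α <-> γ) <-> ((γ -> β) -> (α <-> β))) -> (((α -> (α -> α)) -> β) || (!β -> !γ)) = 7 -> 7 = 7

7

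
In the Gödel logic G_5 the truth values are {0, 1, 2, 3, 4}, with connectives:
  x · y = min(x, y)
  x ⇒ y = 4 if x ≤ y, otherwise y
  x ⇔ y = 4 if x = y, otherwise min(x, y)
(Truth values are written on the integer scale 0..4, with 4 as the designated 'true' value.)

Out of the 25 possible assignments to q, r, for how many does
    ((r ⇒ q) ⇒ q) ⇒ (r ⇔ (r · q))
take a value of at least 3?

16

value 4: 15 assignments (counts)
value 3: 1 assignment (counts)
value 2: 2 assignments
value 1: 3 assignments
value 0: 4 assignments
So 16 of the 25 assignments meet the threshold.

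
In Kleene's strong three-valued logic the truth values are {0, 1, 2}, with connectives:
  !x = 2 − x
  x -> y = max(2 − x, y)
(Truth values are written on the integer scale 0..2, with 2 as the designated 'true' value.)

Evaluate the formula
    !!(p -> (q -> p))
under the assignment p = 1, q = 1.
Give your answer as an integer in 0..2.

1

q -> p = 1 -> 1 = 1
p -> (q -> p) = 1 -> 1 = 1
!(p -> (q -> p)) = !1 = 1
!!(p -> (q -> p)) = !1 = 1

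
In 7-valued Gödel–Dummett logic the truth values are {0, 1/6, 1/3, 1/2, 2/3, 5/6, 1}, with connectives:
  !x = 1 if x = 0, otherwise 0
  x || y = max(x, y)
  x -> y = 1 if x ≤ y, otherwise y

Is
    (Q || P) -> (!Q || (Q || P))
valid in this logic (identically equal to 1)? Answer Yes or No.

At P = 0, Q = 1/2, for instance:
Q || P = 1/2 || 0 = 1/2
!Q = !1/2 = 0
!Q || (Q || P) = 0 || 1/2 = 1/2
(Q || P) -> (!Q || (Q || P)) = 1/2 -> 1/2 = 1
and checking the remaining 48 assignments likewise gives ≥ 1 in every case.

Yes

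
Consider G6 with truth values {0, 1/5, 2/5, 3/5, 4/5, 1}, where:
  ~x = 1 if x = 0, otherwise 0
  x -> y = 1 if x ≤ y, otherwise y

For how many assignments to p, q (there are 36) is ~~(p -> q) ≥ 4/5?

value 1: 31 assignments (counts)
value 0: 5 assignments
So 31 of the 36 assignments meet the threshold.

31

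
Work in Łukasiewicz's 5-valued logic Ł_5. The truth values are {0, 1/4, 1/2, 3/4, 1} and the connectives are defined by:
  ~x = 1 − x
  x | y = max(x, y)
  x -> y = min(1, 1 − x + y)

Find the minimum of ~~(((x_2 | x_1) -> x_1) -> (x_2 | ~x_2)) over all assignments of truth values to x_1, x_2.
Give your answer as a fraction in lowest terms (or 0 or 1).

1/2

Take x_1 = 1/2, x_2 = 1/2:
x_2 | x_1 = 1/2 | 1/2 = 1/2
(x_2 | x_1) -> x_1 = 1/2 -> 1/2 = 1
~x_2 = ~1/2 = 1/2
x_2 | ~x_2 = 1/2 | 1/2 = 1/2
((x_2 | x_1) -> x_1) -> (x_2 | ~x_2) = 1 -> 1/2 = 1/2
~(((x_2 | x_1) -> x_1) -> (x_2 | ~x_2)) = ~1/2 = 1/2
~~(((x_2 | x_1) -> x_1) -> (x_2 | ~x_2)) = ~1/2 = 1/2
No assignment yields a value below 1/2, so this is the minimum.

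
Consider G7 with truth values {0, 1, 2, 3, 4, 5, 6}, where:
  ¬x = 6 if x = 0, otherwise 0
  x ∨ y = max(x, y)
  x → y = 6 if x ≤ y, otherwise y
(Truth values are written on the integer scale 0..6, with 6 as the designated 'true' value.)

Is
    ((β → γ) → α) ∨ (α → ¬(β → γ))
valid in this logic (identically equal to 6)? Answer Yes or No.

No

Counterexample: take α = 1, β = 0, γ = 0.
β → γ = 0 → 0 = 6
(β → γ) → α = 6 → 1 = 1
β → γ = 0 → 0 = 6
¬(β → γ) = ¬6 = 0
α → ¬(β → γ) = 1 → 0 = 0
((β → γ) → α) ∨ (α → ¬(β → γ)) = 1 ∨ 0 = 1
This gives 1 ≠ 6.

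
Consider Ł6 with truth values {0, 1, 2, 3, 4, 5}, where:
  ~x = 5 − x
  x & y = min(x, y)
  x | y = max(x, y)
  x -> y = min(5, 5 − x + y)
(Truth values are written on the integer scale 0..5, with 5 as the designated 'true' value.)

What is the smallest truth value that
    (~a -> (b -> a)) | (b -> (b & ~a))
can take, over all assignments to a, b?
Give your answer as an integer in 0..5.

4

Take a = 1, b = 5:
~a = ~1 = 4
b -> a = 5 -> 1 = 1
~a -> (b -> a) = 4 -> 1 = 2
~a = ~1 = 4
b & ~a = 5 & 4 = 4
b -> (b & ~a) = 5 -> 4 = 4
(~a -> (b -> a)) | (b -> (b & ~a)) = 2 | 4 = 4
No assignment yields a value below 4, so this is the minimum.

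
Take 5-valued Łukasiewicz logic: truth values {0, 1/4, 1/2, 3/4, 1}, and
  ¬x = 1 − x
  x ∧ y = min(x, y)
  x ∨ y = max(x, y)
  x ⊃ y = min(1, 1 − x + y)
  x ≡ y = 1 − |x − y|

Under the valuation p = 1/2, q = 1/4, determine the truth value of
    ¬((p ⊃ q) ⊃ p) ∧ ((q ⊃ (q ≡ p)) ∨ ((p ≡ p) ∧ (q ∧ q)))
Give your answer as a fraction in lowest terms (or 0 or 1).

p ⊃ q = 1/2 ⊃ 1/4 = 3/4
(p ⊃ q) ⊃ p = 3/4 ⊃ 1/2 = 3/4
¬((p ⊃ q) ⊃ p) = ¬3/4 = 1/4
q ≡ p = 1/4 ≡ 1/2 = 3/4
q ⊃ (q ≡ p) = 1/4 ⊃ 3/4 = 1
p ≡ p = 1/2 ≡ 1/2 = 1
q ∧ q = 1/4 ∧ 1/4 = 1/4
(p ≡ p) ∧ (q ∧ q) = 1 ∧ 1/4 = 1/4
(q ⊃ (q ≡ p)) ∨ ((p ≡ p) ∧ (q ∧ q)) = 1 ∨ 1/4 = 1
¬((p ⊃ q) ⊃ p) ∧ ((q ⊃ (q ≡ p)) ∨ ((p ≡ p) ∧ (q ∧ q))) = 1/4 ∧ 1 = 1/4

1/4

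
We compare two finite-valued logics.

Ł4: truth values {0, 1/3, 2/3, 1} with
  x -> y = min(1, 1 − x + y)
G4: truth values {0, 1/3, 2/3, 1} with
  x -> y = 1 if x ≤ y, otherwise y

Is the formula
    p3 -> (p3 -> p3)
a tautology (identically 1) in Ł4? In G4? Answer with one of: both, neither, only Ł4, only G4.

In Ł4: every assignment gives 1 — tautology.
In G4: every assignment gives 1 — tautology.

both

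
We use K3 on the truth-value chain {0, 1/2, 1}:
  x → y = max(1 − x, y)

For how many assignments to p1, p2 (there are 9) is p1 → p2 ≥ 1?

5

p1 = 0, p2 = 0 ↦ 1  ≥
p1 = 0, p2 = 1/2 ↦ 1  ≥
p1 = 0, p2 = 1 ↦ 1  ≥
p1 = 1/2, p2 = 0 ↦ 1/2  <
p1 = 1/2, p2 = 1/2 ↦ 1/2  <
p1 = 1/2, p2 = 1 ↦ 1  ≥
p1 = 1, p2 = 0 ↦ 0  <
p1 = 1, p2 = 1/2 ↦ 1/2  <
p1 = 1, p2 = 1 ↦ 1  ≥
So 5 of the 9 assignments meet the threshold.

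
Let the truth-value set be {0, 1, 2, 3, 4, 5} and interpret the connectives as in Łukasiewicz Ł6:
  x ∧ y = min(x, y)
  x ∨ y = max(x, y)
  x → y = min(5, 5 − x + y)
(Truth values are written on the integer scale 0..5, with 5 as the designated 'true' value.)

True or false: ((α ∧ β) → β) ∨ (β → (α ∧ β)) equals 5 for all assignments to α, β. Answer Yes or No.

At α = 5, β = 1, for instance:
α ∧ β = 5 ∧ 1 = 1
(α ∧ β) → β = 1 → 1 = 5
β → (α ∧ β) = 1 → 1 = 5
((α ∧ β) → β) ∨ (β → (α ∧ β)) = 5 ∨ 5 = 5
and checking the remaining 35 assignments likewise gives ≥ 5 in every case.

Yes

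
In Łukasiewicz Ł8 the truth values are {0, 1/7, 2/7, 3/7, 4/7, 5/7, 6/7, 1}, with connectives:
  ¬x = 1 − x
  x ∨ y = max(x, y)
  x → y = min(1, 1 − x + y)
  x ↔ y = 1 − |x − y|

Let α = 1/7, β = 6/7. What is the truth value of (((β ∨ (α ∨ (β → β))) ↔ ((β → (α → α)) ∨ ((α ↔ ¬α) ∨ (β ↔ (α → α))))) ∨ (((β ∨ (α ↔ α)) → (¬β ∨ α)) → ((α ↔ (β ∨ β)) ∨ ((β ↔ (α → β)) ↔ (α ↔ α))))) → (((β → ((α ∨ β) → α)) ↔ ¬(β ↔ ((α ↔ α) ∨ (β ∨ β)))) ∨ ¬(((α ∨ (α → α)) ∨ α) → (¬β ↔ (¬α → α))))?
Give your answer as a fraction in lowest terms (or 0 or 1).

5/7

β → β = 6/7 → 6/7 = 1
α ∨ (β → β) = 1/7 ∨ 1 = 1
β ∨ (α ∨ (β → β)) = 6/7 ∨ 1 = 1
α → α = 1/7 → 1/7 = 1
β → (α → α) = 6/7 → 1 = 1
¬α = ¬1/7 = 6/7
α ↔ ¬α = 1/7 ↔ 6/7 = 2/7
α → α = 1/7 → 1/7 = 1
β ↔ (α → α) = 6/7 ↔ 1 = 6/7
(α ↔ ¬α) ∨ (β ↔ (α → α)) = 2/7 ∨ 6/7 = 6/7
(β → (α → α)) ∨ ((α ↔ ¬α) ∨ (β ↔ (α → α))) = 1 ∨ 6/7 = 1
(β ∨ (α ∨ (β → β))) ↔ ((β → (α → α)) ∨ ((α ↔ ¬α) ∨ (β ↔ (α → α)))) = 1 ↔ 1 = 1
α ↔ α = 1/7 ↔ 1/7 = 1
β ∨ (α ↔ α) = 6/7 ∨ 1 = 1
¬β = ¬6/7 = 1/7
¬β ∨ α = 1/7 ∨ 1/7 = 1/7
(β ∨ (α ↔ α)) → (¬β ∨ α) = 1 → 1/7 = 1/7
β ∨ β = 6/7 ∨ 6/7 = 6/7
α ↔ (β ∨ β) = 1/7 ↔ 6/7 = 2/7
α → β = 1/7 → 6/7 = 1
β ↔ (α → β) = 6/7 ↔ 1 = 6/7
α ↔ α = 1/7 ↔ 1/7 = 1
(β ↔ (α → β)) ↔ (α ↔ α) = 6/7 ↔ 1 = 6/7
(α ↔ (β ∨ β)) ∨ ((β ↔ (α → β)) ↔ (α ↔ α)) = 2/7 ∨ 6/7 = 6/7
((β ∨ (α ↔ α)) → (¬β ∨ α)) → ((α ↔ (β ∨ β)) ∨ ((β ↔ (α → β)) ↔ (α ↔ α))) = 1/7 → 6/7 = 1
((β ∨ (α ∨ (β → β))) ↔ ((β → (α → α)) ∨ ((α ↔ ¬α) ∨ (β ↔ (α → α))))) ∨ (((β ∨ (α ↔ α)) → (¬β ∨ α)) → ((α ↔ (β ∨ β)) ∨ ((β ↔ (α → β)) ↔ (α ↔ α)))) = 1 ∨ 1 = 1
α ∨ β = 1/7 ∨ 6/7 = 6/7
(α ∨ β) → α = 6/7 → 1/7 = 2/7
β → ((α ∨ β) → α) = 6/7 → 2/7 = 3/7
α ↔ α = 1/7 ↔ 1/7 = 1
β ∨ β = 6/7 ∨ 6/7 = 6/7
(α ↔ α) ∨ (β ∨ β) = 1 ∨ 6/7 = 1
β ↔ ((α ↔ α) ∨ (β ∨ β)) = 6/7 ↔ 1 = 6/7
¬(β ↔ ((α ↔ α) ∨ (β ∨ β))) = ¬6/7 = 1/7
(β → ((α ∨ β) → α)) ↔ ¬(β ↔ ((α ↔ α) ∨ (β ∨ β))) = 3/7 ↔ 1/7 = 5/7
α → α = 1/7 → 1/7 = 1
α ∨ (α → α) = 1/7 ∨ 1 = 1
(α ∨ (α → α)) ∨ α = 1 ∨ 1/7 = 1
¬β = ¬6/7 = 1/7
¬α = ¬1/7 = 6/7
¬α → α = 6/7 → 1/7 = 2/7
¬β ↔ (¬α → α) = 1/7 ↔ 2/7 = 6/7
((α ∨ (α → α)) ∨ α) → (¬β ↔ (¬α → α)) = 1 → 6/7 = 6/7
¬(((α ∨ (α → α)) ∨ α) → (¬β ↔ (¬α → α))) = ¬6/7 = 1/7
((β → ((α ∨ β) → α)) ↔ ¬(β ↔ ((α ↔ α) ∨ (β ∨ β)))) ∨ ¬(((α ∨ (α → α)) ∨ α) → (¬β ↔ (¬α → α))) = 5/7 ∨ 1/7 = 5/7
(((β ∨ (α ∨ (β → β))) ↔ ((β → (α → α)) ∨ ((α ↔ ¬α) ∨ (β ↔ (α → α))))) ∨ (((β ∨ (α ↔ α)) → (¬β ∨ α)) → ((α ↔ (β ∨ β)) ∨ ((β ↔ (α → β)) ↔ (α ↔ α))))) → (((β → ((α ∨ β) → α)) ↔ ¬(β ↔ ((α ↔ α) ∨ (β ∨ β)))) ∨ ¬(((α ∨ (α → α)) ∨ α) → (¬β ↔ (¬α → α)))) = 1 → 5/7 = 5/7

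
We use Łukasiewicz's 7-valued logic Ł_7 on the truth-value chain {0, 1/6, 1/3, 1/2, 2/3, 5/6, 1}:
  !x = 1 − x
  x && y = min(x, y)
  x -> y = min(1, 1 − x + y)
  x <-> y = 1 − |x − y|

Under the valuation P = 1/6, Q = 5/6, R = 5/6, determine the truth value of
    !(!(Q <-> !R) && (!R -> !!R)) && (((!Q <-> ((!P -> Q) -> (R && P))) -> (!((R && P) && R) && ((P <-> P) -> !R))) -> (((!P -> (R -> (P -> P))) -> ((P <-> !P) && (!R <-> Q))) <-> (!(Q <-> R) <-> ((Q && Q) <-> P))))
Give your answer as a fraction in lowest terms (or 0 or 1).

!R = !5/6 = 1/6
Q <-> !R = 5/6 <-> 1/6 = 1/3
!(Q <-> !R) = !1/3 = 2/3
!R = !5/6 = 1/6
!R = !5/6 = 1/6
!!R = !1/6 = 5/6
!R -> !!R = 1/6 -> 5/6 = 1
!(Q <-> !R) && (!R -> !!R) = 2/3 && 1 = 2/3
!(!(Q <-> !R) && (!R -> !!R)) = !2/3 = 1/3
!Q = !5/6 = 1/6
!P = !1/6 = 5/6
!P -> Q = 5/6 -> 5/6 = 1
R && P = 5/6 && 1/6 = 1/6
(!P -> Q) -> (R && P) = 1 -> 1/6 = 1/6
!Q <-> ((!P -> Q) -> (R && P)) = 1/6 <-> 1/6 = 1
R && P = 5/6 && 1/6 = 1/6
(R && P) && R = 1/6 && 5/6 = 1/6
!((R && P) && R) = !1/6 = 5/6
P <-> P = 1/6 <-> 1/6 = 1
!R = !5/6 = 1/6
(P <-> P) -> !R = 1 -> 1/6 = 1/6
!((R && P) && R) && ((P <-> P) -> !R) = 5/6 && 1/6 = 1/6
(!Q <-> ((!P -> Q) -> (R && P))) -> (!((R && P) && R) && ((P <-> P) -> !R)) = 1 -> 1/6 = 1/6
!P = !1/6 = 5/6
P -> P = 1/6 -> 1/6 = 1
R -> (P -> P) = 5/6 -> 1 = 1
!P -> (R -> (P -> P)) = 5/6 -> 1 = 1
!P = !1/6 = 5/6
P <-> !P = 1/6 <-> 5/6 = 1/3
!R = !5/6 = 1/6
!R <-> Q = 1/6 <-> 5/6 = 1/3
(P <-> !P) && (!R <-> Q) = 1/3 && 1/3 = 1/3
(!P -> (R -> (P -> P))) -> ((P <-> !P) && (!R <-> Q)) = 1 -> 1/3 = 1/3
Q <-> R = 5/6 <-> 5/6 = 1
!(Q <-> R) = !1 = 0
Q && Q = 5/6 && 5/6 = 5/6
(Q && Q) <-> P = 5/6 <-> 1/6 = 1/3
!(Q <-> R) <-> ((Q && Q) <-> P) = 0 <-> 1/3 = 2/3
((!P -> (R -> (P -> P))) -> ((P <-> !P) && (!R <-> Q))) <-> (!(Q <-> R) <-> ((Q && Q) <-> P)) = 1/3 <-> 2/3 = 2/3
((!Q <-> ((!P -> Q) -> (R && P))) -> (!((R && P) && R) && ((P <-> P) -> !R))) -> (((!P -> (R -> (P -> P))) -> ((P <-> !P) && (!R <-> Q))) <-> (!(Q <-> R) <-> ((Q && Q) <-> P))) = 1/6 -> 2/3 = 1
!(!(Q <-> !R) && (!R -> !!R)) && (((!Q <-> ((!P -> Q) -> (R && P))) -> (!((R && P) && R) && ((P <-> P) -> !R))) -> (((!P -> (R -> (P -> P))) -> ((P <-> !P) && (!R <-> Q))) <-> (!(Q <-> R) <-> ((Q && Q) <-> P)))) = 1/3 && 1 = 1/3

1/3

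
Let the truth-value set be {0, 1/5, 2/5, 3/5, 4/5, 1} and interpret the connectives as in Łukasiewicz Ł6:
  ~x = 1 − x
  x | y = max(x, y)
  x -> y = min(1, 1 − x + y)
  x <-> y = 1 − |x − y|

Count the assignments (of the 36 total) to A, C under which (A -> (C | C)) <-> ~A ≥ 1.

value 1: 11 assignments (counts)
value 4/5: 9 assignments
value 3/5: 7 assignments
value 2/5: 5 assignments
value 1/5: 3 assignments
value 0: 1 assignment
So 11 of the 36 assignments meet the threshold.

11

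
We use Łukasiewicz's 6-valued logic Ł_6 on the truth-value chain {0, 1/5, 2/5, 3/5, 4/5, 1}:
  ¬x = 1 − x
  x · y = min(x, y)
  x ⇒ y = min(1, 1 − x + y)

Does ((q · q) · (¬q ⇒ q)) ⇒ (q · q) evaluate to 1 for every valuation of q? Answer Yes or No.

q = 0 ↦ 1
q = 1/5 ↦ 1
q = 2/5 ↦ 1
q = 3/5 ↦ 1
q = 4/5 ↦ 1
q = 1 ↦ 1
Every assignment gives a value ≥ 1.

Yes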